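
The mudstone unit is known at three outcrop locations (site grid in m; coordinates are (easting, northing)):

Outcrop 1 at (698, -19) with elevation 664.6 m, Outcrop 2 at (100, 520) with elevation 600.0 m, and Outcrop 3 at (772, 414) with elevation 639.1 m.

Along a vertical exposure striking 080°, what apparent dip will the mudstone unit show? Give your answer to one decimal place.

2.0°

Two edge vectors: Outcrop 1→Outcrop 2 = (-598, 539, -64.6), Outcrop 1→Outcrop 3 = (74, 433, -25.5).
Normal n = (Outcrop 1→Outcrop 2) × (Outcrop 1→Outcrop 3) = (14227.3, -20029.4, -298820).
So ∂z/∂E = −n_x/n_z = 0.04761 and ∂z/∂N = −n_y/n_z = −0.06703.
Unit vector along 080° is (sin 80°, cos 80°) = (0.9848, 0.1736).
Slope in that direction = a·(0.9848) + b·(0.1736) = 0.03525.
Apparent dip = arctan|0.03525| = 2.0° (true dip is 4.7°, so apparent ≤ true as expected).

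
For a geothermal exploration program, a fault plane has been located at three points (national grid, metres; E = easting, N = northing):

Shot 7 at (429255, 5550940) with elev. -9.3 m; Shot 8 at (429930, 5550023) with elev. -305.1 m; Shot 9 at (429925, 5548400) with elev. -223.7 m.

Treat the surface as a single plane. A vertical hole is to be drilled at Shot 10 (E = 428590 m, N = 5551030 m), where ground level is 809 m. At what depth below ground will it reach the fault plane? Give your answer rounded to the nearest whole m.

Let the plane be z = a·E + b·N + c.
Shot 8−Shot 7: 675a − 917b = −295.8;  Shot 9−Shot 7: 670a − 2540b = −214.4.
Solving gives a = −0.50424703, b = −0.04860059.
Then c = -9.3 − a·429255 − b·5550940 = 486220.24.
At (428590, 5551030): z_contact = −216115.2 − 269783.4 + 486220.24 = 321.7 m.
Depth below ground = 809 − 321.7 = 487 m.

487 m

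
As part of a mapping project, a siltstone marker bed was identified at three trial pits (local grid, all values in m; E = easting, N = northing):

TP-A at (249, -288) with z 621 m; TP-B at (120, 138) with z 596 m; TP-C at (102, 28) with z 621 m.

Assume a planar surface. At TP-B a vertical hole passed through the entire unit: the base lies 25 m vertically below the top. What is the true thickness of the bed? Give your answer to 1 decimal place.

Let the plane be z = a·E + b·N + c.
TP-B−TP-A: −129a + 426b = −25;  TP-C−TP-A: −147a + 316b = 0.
Solving gives a = −0.36142, b = −0.16813.
|∇z| = √(a²+b²) = 0.39862, so dip δ = arctan(0.39862) = 21.73°.
True thickness = vertical thickness × cos δ = 25 × cos 21.73° = 23.2 m.

23.2 m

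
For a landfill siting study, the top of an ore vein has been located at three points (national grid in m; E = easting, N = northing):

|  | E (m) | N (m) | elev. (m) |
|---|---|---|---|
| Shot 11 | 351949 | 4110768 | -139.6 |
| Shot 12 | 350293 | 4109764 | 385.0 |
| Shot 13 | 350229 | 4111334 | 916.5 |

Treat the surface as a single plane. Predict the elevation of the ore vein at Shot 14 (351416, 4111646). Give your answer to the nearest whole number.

411 m

Two edge vectors: Shot 11→Shot 12 = (-1656, -1004, 524.6), Shot 11→Shot 13 = (-1720, 566, 1056.1).
Normal n = (Shot 11→Shot 12) × (Shot 11→Shot 13) = (-1357248, 846589.6, -2664176).
So ∂z/∂E = −n_x/n_z = −0.50944382 and ∂z/∂N = −n_y/n_z = 0.31776790.
Intercept c from Shot 11: -139.6 + 179298.24 − 1306270.10 = −1127111.45.
At (351416, 4111646): z = −179026.7 + 1306549.1 − 1127111.45 = 410.9 m.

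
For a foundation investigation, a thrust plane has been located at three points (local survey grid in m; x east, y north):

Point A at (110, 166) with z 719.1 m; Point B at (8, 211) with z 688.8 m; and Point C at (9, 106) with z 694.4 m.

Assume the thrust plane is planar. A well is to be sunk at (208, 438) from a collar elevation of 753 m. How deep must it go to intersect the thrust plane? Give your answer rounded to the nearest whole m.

21 m

Let the plane be z = a·x + b·y + c.
Point B−Point A: −102a + 45b = −30.3;  Point C−Point A: −101a − 60b = −24.7.
Solving gives a = 0.27468, b = −0.05072.
Then c = 719.1 − a·110 − b·166 = 697.30.
At (208, 438): z_contact = 57.1 − 22.2 + 697.30 = 732.2 m.
Depth below ground = 753 − 732.2 = 21 m.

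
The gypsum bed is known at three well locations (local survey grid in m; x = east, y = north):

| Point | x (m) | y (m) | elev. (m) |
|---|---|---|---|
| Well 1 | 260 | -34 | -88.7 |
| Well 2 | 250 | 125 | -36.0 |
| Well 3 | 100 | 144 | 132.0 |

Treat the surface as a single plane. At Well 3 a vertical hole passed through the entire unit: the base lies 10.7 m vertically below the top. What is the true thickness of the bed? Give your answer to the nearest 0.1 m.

Let the plane be z = a·x + b·y + c.
Well 2−Well 1: −10a + 159b = 52.7;  Well 3−Well 1: −160a + 178b = 220.7.
Solving gives a = −1.08667, b = 0.26310.
|∇z| = √(a²+b²) = 1.11807, so dip δ = arctan(1.11807) = 48.19°.
True thickness = vertical thickness × cos δ = 10.7 × cos 48.19° = 7.1 m.

7.1 m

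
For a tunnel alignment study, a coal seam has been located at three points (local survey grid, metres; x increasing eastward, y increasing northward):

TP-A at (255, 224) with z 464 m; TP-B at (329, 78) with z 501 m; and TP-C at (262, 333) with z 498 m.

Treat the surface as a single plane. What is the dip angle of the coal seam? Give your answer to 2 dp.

Let the plane be z = a·x + b·y + c.
TP-B−TP-A: 74a − 146b = 37;  TP-C−TP-A: 7a + 109b = 34.
Solving gives a = 0.98999, b = 0.24835.
Gradient magnitude |∇z| = √(a² + b²) = √(0.98007 + 0.06168) = 1.02066.
True dip = arctan(1.02066) = 45.59°, dipping toward WSW (azimuth ≈ 256°).

45.59°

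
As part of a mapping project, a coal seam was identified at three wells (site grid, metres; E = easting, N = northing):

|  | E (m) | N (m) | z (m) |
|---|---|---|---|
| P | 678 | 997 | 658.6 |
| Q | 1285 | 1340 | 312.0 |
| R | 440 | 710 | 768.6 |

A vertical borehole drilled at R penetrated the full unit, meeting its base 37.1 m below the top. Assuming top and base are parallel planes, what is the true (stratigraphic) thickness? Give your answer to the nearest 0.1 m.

30.6 m

Let the plane be z = a·E + b·N + c.
Q−P: 607a + 343b = −346.6;  R−P: −238a − 287b = 110.
Solving gives a = −0.66696, b = 0.16982.
|∇z| = √(a²+b²) = 0.68824, so dip δ = arctan(0.68824) = 34.54°.
True thickness = vertical thickness × cos δ = 37.1 × cos 34.54° = 30.6 m.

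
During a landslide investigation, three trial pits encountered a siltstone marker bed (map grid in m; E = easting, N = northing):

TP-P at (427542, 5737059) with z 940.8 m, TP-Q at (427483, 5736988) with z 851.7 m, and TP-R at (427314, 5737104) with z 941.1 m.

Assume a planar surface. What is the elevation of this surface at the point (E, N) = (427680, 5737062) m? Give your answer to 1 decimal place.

973.2 m

Let the plane be z = a·E + b·N + c.
TP-Q−TP-P: −59a − 71b = −89.1;  TP-R−TP-P: −228a + 45b = 0.3.
Solving gives a = 0.211654195, b = 1.079047922.
Then c = 940.8 − a·427542 − b·5737059 = −6280111.85.
At (427680, 5737062): z = 90520.3 + 6190564.8 − 6280111.85 = 973.2 m.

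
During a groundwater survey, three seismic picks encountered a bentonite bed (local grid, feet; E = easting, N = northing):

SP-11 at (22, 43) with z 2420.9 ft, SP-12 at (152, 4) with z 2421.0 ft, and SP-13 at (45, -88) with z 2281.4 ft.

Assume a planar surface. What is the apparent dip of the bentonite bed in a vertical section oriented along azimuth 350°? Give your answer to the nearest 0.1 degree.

Two edge vectors: SP-11→SP-12 = (130, -39, 0.1), SP-11→SP-13 = (23, -131, -139.5).
Normal n = (SP-11→SP-12) × (SP-11→SP-13) = (5453.6, 18137.3, -16133).
So ∂z/∂E = −n_x/n_z = 0.33804 and ∂z/∂N = −n_y/n_z = 1.12424.
Unit vector along 350° is (sin 350°, cos 350°) = (-0.1736, 0.9848).
Slope in that direction = a·(-0.1736) + b·(0.9848) = 1.04846.
Apparent dip = arctan|1.04846| = 46.4° (true dip is 49.6°, so apparent ≤ true as expected).

46.4°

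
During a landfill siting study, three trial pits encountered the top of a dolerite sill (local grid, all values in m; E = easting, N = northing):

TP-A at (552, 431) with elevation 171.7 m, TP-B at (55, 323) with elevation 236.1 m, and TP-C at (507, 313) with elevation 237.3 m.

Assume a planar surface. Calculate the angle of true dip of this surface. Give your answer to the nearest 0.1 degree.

28.9°

Let the plane be z = a·E + b·N + c.
TP-B−TP-A: −497a − 108b = 64.4;  TP-C−TP-A: −45a − 118b = 65.6.
Solving gives a = −0.00956, b = −0.55228.
Gradient magnitude |∇z| = √(a² + b²) = √(0.00009 + 0.30502) = 0.55237.
True dip = arctan(0.55237) = 28.9°, dipping toward N (azimuth ≈ 001°).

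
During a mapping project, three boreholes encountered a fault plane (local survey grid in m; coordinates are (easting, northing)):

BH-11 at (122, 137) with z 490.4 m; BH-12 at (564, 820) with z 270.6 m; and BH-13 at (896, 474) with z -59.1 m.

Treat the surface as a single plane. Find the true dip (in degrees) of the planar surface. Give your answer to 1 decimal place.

Two edge vectors: BH-11→BH-12 = (442, 683, -219.8), BH-11→BH-13 = (774, 337, -549.5).
Normal n = (BH-11→BH-12) × (BH-11→BH-13) = (-301235.9, 72753.8, -379688).
So ∂z/∂E = −n_x/n_z = −0.79338 and ∂z/∂N = −n_y/n_z = 0.19161.
Gradient magnitude |∇z| = √(a² + b²) = √(0.62945 + 0.03672) = 0.81619.
True dip = arctan(0.81619) = 39.2°, dipping toward ESE (azimuth ≈ 104°).

39.2°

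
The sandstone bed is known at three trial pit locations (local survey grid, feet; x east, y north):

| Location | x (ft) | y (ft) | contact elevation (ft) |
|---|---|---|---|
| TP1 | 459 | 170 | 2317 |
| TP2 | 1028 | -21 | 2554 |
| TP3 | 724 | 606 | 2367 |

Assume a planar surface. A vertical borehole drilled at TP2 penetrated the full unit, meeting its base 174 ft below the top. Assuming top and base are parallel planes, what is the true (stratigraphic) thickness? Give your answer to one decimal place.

Two edge vectors: TP1→TP2 = (569, -191, 237), TP1→TP3 = (265, 436, 50).
Normal n = (TP1→TP2) × (TP1→TP3) = (-112882, 34355, 298699).
So ∂z/∂x = −n_x/n_z = 0.37791 and ∂z/∂y = −n_y/n_z = −0.11502.
|∇z| = √(a²+b²) = 0.39503, so dip δ = arctan(0.39503) = 21.56°.
True thickness = vertical thickness × cos δ = 174 × cos 21.56° = 161.8 ft.

161.8 ft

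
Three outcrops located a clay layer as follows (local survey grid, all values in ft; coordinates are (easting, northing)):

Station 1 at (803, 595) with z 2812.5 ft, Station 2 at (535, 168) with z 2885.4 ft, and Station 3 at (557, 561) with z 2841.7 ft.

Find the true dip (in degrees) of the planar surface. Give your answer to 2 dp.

8.43°

Let the plane be z = a·E + b·N + c.
Station 2−Station 1: −268a − 427b = 72.9;  Station 3−Station 1: −246a − 34b = 29.2.
Solving gives a = −0.10414, b = −0.10537.
Gradient magnitude |∇z| = √(a² + b²) = √(0.01084 + 0.01110) = 0.14814.
True dip = arctan(0.14814) = 8.43°, dipping toward NE (azimuth ≈ 045°).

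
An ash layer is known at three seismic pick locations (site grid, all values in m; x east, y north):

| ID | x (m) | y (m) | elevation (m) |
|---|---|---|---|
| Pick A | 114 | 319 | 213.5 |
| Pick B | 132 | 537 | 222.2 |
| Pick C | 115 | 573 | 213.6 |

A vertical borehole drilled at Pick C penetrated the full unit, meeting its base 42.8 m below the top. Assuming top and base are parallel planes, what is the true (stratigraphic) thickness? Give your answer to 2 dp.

38.24 m

Let the plane be z = a·x + b·y + c.
Pick B−Pick A: 18a + 218b = 8.7;  Pick C−Pick A: 1a + 254b = 0.1.
Solving gives a = 0.50253, b = −0.00158.
|∇z| = √(a²+b²) = 0.50253, so dip δ = arctan(0.50253) = 26.68°.
True thickness = vertical thickness × cos δ = 42.8 × cos 26.68° = 38.24 m.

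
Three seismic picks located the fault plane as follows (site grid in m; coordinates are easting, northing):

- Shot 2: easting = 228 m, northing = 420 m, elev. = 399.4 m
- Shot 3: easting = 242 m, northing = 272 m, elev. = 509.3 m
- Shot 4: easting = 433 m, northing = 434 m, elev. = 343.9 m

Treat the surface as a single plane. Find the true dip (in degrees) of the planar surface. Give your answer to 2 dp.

Two edge vectors: Shot 2→Shot 3 = (14, -148, 109.9), Shot 2→Shot 4 = (205, 14, -55.5).
Normal n = (Shot 2→Shot 3) × (Shot 2→Shot 4) = (6675.4, 23306.5, 30536).
So ∂z/∂easting = −n_x/n_z = −0.21861 and ∂z/∂northing = −n_y/n_z = −0.76325.
Gradient magnitude |∇z| = √(a² + b²) = √(0.04779 + 0.58255) = 0.79394.
True dip = arctan(0.79394) = 38.45°, dipping toward NNE (azimuth ≈ 016°).

38.45°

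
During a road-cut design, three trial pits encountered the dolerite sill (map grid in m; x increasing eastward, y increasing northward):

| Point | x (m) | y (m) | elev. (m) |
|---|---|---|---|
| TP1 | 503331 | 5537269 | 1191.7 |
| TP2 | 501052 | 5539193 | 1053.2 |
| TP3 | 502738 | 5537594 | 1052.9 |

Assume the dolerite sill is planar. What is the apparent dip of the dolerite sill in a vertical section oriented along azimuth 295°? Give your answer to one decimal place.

14.3°

Let the plane be z = a·x + b·y + c.
TP2−TP1: −2279a + 1924b = −138.5;  TP3−TP1: −593a + 325b = −138.8.
Solving gives a = 0.55474, b = 0.58511.
Unit vector along 295° is (sin 295°, cos 295°) = (-0.9063, 0.4226).
Slope in that direction = a·(-0.9063) + b·(0.4226) = −0.25549.
Apparent dip = arctan|0.25549| = 14.3° (true dip is 38.9°, so apparent ≤ true as expected).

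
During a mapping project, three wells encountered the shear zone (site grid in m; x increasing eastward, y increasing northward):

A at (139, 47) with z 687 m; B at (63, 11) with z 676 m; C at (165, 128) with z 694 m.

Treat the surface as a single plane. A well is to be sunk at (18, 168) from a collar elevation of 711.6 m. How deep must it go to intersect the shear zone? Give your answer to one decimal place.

33.7 m

Let the plane be z = a·x + b·y + c.
B−A: −76a − 36b = −11;  C−A: 26a + 81b = 7.
Solving gives a = 0.12241, b = 0.04713.
Then c = 687 − a·139 − b·47 = 667.77.
At (18, 168): z_contact = 2.20 + 7.92 + 667.77 = 677.89 m.
Depth below ground = 711.6 − 677.89 = 33.7 m.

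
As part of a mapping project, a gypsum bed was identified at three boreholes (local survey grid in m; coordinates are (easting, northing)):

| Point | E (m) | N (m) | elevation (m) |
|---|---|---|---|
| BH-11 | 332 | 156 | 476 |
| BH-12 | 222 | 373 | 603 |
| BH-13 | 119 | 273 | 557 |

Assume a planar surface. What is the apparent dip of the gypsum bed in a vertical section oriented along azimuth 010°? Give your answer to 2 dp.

27.54°

Two edge vectors: BH-11→BH-12 = (-110, 217, 127), BH-11→BH-13 = (-213, 117, 81).
Normal n = (BH-11→BH-12) × (BH-11→BH-13) = (2718, -18141, 33351).
So ∂z/∂E = −n_x/n_z = −0.08150 and ∂z/∂N = −n_y/n_z = 0.54394.
Unit vector along 010° is (sin 10°, cos 10°) = (0.1736, 0.9848).
Slope in that direction = a·(0.1736) + b·(0.9848) = 0.52153.
Apparent dip = arctan|0.52153| = 27.54° (true dip is 28.8°, so apparent ≤ true as expected).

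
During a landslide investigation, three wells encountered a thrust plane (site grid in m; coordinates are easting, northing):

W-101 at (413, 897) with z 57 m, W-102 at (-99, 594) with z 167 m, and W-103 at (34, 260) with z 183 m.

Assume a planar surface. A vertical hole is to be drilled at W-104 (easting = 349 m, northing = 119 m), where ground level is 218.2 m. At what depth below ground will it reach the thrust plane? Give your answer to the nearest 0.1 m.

Two edge vectors: W-101→W-102 = (-512, -303, 110), W-101→W-103 = (-379, -637, 126).
Normal n = (W-101→W-102) × (W-101→W-103) = (31892, 22822, 211307).
So ∂z/∂easting = −n_x/n_z = −0.15093 and ∂z/∂northing = −n_y/n_z = −0.10800.
Intercept c from W-101: 57 + 62.33 + 96.88 = 216.21.
At (349, 119): z_contact = −52.67 − 12.85 + 216.21 = 150.69 m.
Depth below ground = 218.2 − 150.69 = 67.5 m.

67.5 m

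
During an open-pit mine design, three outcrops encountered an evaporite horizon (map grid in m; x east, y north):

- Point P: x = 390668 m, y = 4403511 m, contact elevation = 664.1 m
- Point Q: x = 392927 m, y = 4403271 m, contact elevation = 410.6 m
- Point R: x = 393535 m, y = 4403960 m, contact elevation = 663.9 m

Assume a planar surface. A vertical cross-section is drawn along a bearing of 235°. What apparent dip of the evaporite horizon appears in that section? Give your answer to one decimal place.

Two edge vectors: Point P→Point Q = (2259, -240, -253.5), Point P→Point R = (2867, 449, -0.2).
Normal n = (Point P→Point Q) × (Point P→Point R) = (113869.5, -726332.7, 1702371).
So ∂z/∂x = −n_x/n_z = −0.06689 and ∂z/∂y = −n_y/n_z = 0.42666.
Unit vector along 235° is (sin 235°, cos 235°) = (-0.8192, -0.5736).
Slope in that direction = a·(-0.8192) + b·(-0.5736) = −0.18993.
Apparent dip = arctan|0.18993| = 10.8° (true dip is 23.4°, so apparent ≤ true as expected).

10.8°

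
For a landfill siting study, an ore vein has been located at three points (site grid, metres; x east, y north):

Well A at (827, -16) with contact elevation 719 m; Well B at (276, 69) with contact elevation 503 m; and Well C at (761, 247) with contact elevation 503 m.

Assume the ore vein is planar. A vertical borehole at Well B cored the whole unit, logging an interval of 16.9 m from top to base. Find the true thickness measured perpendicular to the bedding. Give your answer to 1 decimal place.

Let the plane be z = a·x + b·y + c.
Well B−Well A: −551a + 85b = −216;  Well C−Well A: −66a + 263b = −216.
Solving gives a = 0.27600, b = −0.75203.
|∇z| = √(a²+b²) = 0.80108, so dip δ = arctan(0.80108) = 38.70°.
True thickness = vertical thickness × cos δ = 16.9 × cos 38.70° = 13.2 m.

13.2 m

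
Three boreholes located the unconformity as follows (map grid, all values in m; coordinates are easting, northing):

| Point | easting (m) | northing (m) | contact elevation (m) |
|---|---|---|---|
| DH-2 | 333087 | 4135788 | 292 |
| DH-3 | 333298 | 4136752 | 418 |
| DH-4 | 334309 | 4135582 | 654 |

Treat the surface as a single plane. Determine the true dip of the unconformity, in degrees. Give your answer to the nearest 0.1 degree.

Two edge vectors: DH-2→DH-3 = (211, 964, 126), DH-2→DH-4 = (1222, -206, 362).
Normal n = (DH-2→DH-3) × (DH-2→DH-4) = (374924, 77590, -1221474).
So ∂z/∂easting = −n_x/n_z = 0.30694 and ∂z/∂northing = −n_y/n_z = 0.06352.
Gradient magnitude |∇z| = √(a² + b²) = √(0.09421 + 0.00403) = 0.31345.
True dip = arctan(0.31345) = 17.4°, dipping toward WSW (azimuth ≈ 258°).

17.4°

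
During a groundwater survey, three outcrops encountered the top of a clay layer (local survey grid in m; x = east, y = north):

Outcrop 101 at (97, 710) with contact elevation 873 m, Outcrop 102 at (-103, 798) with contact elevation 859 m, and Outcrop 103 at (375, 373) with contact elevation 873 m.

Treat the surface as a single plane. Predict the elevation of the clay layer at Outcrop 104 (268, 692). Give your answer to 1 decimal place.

Let the plane be z = a·x + b·y + c.
Outcrop 102−Outcrop 101: −200a + 88b = −14;  Outcrop 103−Outcrop 101: 278a − 337b = 0.
Solving gives a = 0.10988, b = 0.09065.
Then c = 873 − a·97 − b·710 = 797.98.
At (268, 692): z = 29.4 + 62.7 + 797.98 = 890.2 m.

890.2 m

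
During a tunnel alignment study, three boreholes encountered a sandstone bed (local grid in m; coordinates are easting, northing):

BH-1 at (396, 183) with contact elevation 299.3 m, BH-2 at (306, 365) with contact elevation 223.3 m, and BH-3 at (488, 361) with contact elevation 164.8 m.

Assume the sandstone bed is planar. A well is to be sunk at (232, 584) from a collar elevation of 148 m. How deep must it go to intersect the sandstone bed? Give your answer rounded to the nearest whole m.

28 m

Let the plane be z = a·easting + b·northing + c.
BH-2−BH-1: −90a + 182b = −76;  BH-3−BH-1: 92a + 178b = −134.5.
Solving gives a = −0.33424, b = −0.58287.
Then c = 299.3 − a·396 − b·183 = 538.32.
At (232, 584): z_contact = −77.5 − 340.4 + 538.32 = 120.4 m.
Depth below ground = 148 − 120.4 = 28 m.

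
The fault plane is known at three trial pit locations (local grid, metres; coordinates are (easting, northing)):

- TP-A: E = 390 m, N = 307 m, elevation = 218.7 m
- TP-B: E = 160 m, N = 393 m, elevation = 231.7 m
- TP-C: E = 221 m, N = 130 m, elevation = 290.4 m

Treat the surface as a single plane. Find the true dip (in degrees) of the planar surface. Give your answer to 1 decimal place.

Let the plane be z = a·E + b·N + c.
TP-B−TP-A: −230a + 86b = 13;  TP-C−TP-A: −169a − 177b = 71.7.
Solving gives a = −0.15327, b = −0.25874.
Gradient magnitude |∇z| = √(a² + b²) = √(0.02349 + 0.06695) = 0.30073.
True dip = arctan(0.30073) = 16.7°, dipping toward NNE (azimuth ≈ 031°).

16.7°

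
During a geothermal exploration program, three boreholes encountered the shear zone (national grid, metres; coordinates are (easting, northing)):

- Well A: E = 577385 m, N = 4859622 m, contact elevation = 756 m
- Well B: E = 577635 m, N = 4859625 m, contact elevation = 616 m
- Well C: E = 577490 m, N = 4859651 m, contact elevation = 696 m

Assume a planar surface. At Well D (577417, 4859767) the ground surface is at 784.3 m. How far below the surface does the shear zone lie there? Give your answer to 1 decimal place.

52.5 m

Let the plane be z = a·E + b·N + c.
Well B−Well A: 250a + 3b = −140;  Well C−Well A: 105a + 29b = −60.
Solving gives a = −0.559480894, b = −0.043258832.
Then c = 756 − a·577385 − b·4859622 = 534013.45.
At (577417, 4859767): z_contact = −323053.78 − 210227.84 + 534013.45 = 731.82 m.
Depth below ground = 784.3 − 731.82 = 52.5 m.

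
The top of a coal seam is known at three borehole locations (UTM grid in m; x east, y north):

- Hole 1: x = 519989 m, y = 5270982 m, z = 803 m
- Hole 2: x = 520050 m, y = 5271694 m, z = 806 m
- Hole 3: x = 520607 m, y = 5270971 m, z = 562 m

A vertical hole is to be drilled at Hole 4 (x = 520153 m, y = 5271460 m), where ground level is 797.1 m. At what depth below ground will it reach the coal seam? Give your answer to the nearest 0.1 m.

Let the plane be z = a·x + b·y + c.
Hole 2−Hole 1: 61a + 712b = 3;  Hole 3−Hole 1: 618a − 11b = −241.
Solving gives a = −0.389298981, b = 0.037566345.
Then c = 803 − a·519989 − b·5270982 = 5222.66.
At (520153, 5271460): z_contact = −202495.03 + 198029.49 + 5222.66 = 757.11 m.
Depth below ground = 797.1 − 757.11 = 40.0 m.

40.0 m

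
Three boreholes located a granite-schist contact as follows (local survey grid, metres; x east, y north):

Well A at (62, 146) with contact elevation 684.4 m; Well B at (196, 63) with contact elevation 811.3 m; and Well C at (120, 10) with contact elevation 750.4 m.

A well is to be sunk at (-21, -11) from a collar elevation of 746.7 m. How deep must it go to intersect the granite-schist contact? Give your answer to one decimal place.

117.8 m

Let the plane be z = a·x + b·y + c.
Well B−Well A: 134a − 83b = 126.9;  Well C−Well A: 58a − 136b = 66.
Solving gives a = 0.87848, b = −0.11065.
Then c = 684.4 − a·62 − b·146 = 646.09.
At (-21, -11): z_contact = −18.45 + 1.22 + 646.09 = 628.86 m.
Depth below ground = 746.7 − 628.86 = 117.8 m.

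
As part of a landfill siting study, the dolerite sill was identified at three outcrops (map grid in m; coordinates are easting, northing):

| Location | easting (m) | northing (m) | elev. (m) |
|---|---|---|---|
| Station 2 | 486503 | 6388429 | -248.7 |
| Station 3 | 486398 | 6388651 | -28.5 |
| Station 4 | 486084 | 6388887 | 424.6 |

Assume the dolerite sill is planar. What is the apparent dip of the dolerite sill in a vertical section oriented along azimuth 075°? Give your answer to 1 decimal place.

Let the plane be z = a·easting + b·northing + c.
Station 3−Station 2: −105a + 222b = 220.2;  Station 4−Station 2: −419a + 458b = 673.3.
Solving gives a = −1.08220, b = 0.48004.
Unit vector along 075° is (sin 75°, cos 75°) = (0.9659, 0.2588).
Slope in that direction = a·(0.9659) + b·(0.2588) = −0.92108.
Apparent dip = arctan|0.92108| = 42.6° (true dip is 49.8°, so apparent ≤ true as expected).

42.6°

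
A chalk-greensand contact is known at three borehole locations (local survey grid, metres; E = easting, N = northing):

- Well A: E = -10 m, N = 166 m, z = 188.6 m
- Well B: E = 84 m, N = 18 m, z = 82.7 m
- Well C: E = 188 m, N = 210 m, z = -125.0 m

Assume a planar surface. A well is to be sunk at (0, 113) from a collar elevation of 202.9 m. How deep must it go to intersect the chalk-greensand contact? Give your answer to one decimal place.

Two edge vectors: Well A→Well B = (94, -148, -105.9), Well A→Well C = (198, 44, -313.6).
Normal n = (Well A→Well B) × (Well A→Well C) = (51072.4, 8510.2, 33440).
So ∂z/∂E = −n_x/n_z = −1.52728 and ∂z/∂N = −n_y/n_z = −0.25449.
Intercept c from Well A: 188.6 − 15.27 + 42.25 = 215.57.
At (0, 113): z_contact = 0.00 − 28.76 + 215.57 = 186.82 m.
Depth below ground = 202.9 − 186.82 = 16.1 m.

16.1 m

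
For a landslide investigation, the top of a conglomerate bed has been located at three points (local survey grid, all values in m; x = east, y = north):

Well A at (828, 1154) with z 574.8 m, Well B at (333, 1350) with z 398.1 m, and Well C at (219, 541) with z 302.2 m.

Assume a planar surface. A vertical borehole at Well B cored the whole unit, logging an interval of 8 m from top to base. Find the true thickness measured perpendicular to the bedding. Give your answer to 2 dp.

7.46 m

Two edge vectors: Well A→Well B = (-495, 196, -176.7), Well A→Well C = (-609, -613, -272.6).
Normal n = (Well A→Well B) × (Well A→Well C) = (-161746.7, -27326.7, 422799).
So ∂z/∂x = −n_x/n_z = 0.38256 and ∂z/∂y = −n_y/n_z = 0.06463.
|∇z| = √(a²+b²) = 0.38798, so dip δ = arctan(0.38798) = 21.21°.
True thickness = vertical thickness × cos δ = 8 × cos 21.21° = 7.46 m.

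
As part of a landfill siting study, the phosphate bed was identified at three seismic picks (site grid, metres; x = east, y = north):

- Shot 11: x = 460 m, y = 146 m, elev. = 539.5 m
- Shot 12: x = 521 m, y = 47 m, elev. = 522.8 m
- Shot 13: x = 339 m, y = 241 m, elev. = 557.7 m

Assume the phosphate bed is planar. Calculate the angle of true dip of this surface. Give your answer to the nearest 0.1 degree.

8.6°

Two edge vectors: Shot 11→Shot 12 = (61, -99, -16.7), Shot 11→Shot 13 = (-121, 95, 18.2).
Normal n = (Shot 11→Shot 12) × (Shot 11→Shot 13) = (-215.3, 910.5, -6184).
So ∂z/∂x = −n_x/n_z = −0.03482 and ∂z/∂y = −n_y/n_z = 0.14723.
Gradient magnitude |∇z| = √(a² + b²) = √(0.00121 + 0.02168) = 0.15130.
True dip = arctan(0.15130) = 8.6°, dipping toward SSE (azimuth ≈ 167°).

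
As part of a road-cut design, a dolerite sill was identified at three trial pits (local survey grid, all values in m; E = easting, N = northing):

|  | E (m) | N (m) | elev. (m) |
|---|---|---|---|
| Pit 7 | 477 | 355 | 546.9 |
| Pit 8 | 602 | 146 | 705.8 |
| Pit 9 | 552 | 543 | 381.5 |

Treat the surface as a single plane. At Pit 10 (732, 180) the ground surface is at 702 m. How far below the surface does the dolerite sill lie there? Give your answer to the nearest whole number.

Two edge vectors: Pit 7→Pit 8 = (125, -209, 158.9), Pit 7→Pit 9 = (75, 188, -165.4).
Normal n = (Pit 7→Pit 8) × (Pit 7→Pit 9) = (4695.4, 32592.5, 39175).
So ∂z/∂E = −n_x/n_z = −0.11986 and ∂z/∂N = −n_y/n_z = −0.83197.
Intercept c from Pit 7: 546.9 + 57.17 + 295.35 = 899.42.
At (732, 180): z_contact = −87.7 − 149.8 + 899.42 = 661.9 m.
Depth below ground = 702 − 661.9 = 40 m.

40 m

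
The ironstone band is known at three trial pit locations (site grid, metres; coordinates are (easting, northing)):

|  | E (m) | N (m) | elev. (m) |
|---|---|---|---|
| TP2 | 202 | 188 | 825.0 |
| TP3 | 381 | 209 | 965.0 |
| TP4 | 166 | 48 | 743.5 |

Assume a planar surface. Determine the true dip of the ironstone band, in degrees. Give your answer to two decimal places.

39.84°

Two edge vectors: TP2→TP3 = (179, 21, 140), TP2→TP4 = (-36, -140, -81.5).
Normal n = (TP2→TP3) × (TP2→TP4) = (17888.5, 9548.5, -24304).
So ∂z/∂E = −n_x/n_z = 0.73603 and ∂z/∂N = −n_y/n_z = 0.39288.
Gradient magnitude |∇z| = √(a² + b²) = √(0.54174 + 0.15435) = 0.83432.
True dip = arctan(0.83432) = 39.84°, dipping toward WSW (azimuth ≈ 242°).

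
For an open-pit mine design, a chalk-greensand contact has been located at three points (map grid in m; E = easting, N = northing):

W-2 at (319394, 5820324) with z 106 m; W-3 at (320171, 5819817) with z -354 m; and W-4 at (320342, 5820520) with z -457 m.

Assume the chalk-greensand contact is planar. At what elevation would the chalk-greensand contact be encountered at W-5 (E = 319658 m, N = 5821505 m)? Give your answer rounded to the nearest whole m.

-53 m

Let the plane be z = a·E + b·N + c.
W-3−W-2: 777a − 507b = −460;  W-4−W-2: 948a + 196b = −563.
Solving gives a = −0.59343401, b = −0.00216612.
Then c = 106 − a·319394 − b·5820324 = 202252.80.
At (319658, 5821505): z = −189695.9 − 12610.1 + 202252.80 = -53.2 m.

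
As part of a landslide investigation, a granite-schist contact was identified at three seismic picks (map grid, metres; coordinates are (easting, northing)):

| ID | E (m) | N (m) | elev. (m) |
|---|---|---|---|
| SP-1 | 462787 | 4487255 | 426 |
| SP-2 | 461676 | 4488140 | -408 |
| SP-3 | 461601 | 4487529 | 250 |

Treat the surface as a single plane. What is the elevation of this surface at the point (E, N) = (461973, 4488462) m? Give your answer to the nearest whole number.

-780 m

Two edge vectors: SP-1→SP-2 = (-1111, 885, -834), SP-1→SP-3 = (-1186, 274, -176).
Normal n = (SP-1→SP-2) × (SP-1→SP-3) = (72756, 793588, 745196).
So ∂z/∂E = −n_x/n_z = −0.09763337 and ∂z/∂N = −n_y/n_z = −1.06493862.
Intercept c from SP-1: 426 + 45183.46 + 4778651.15 = 4824260.60.
At (461973, 4488462): z = −45104.0 − 4779936.5 + 4824260.60 = -779.9 m.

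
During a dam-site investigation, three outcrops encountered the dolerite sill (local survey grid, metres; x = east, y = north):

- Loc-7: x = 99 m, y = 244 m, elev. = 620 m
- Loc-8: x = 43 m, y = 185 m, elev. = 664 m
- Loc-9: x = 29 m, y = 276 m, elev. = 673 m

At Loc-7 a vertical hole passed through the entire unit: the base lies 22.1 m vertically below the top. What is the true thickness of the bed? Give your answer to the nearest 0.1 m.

Two edge vectors: Loc-7→Loc-8 = (-56, -59, 44), Loc-7→Loc-9 = (-70, 32, 53).
Normal n = (Loc-7→Loc-8) × (Loc-7→Loc-9) = (-4535, -112, -5922).
So ∂z/∂x = −n_x/n_z = −0.76579 and ∂z/∂y = −n_y/n_z = −0.01891.
|∇z| = √(a²+b²) = 0.76602, so dip δ = arctan(0.76602) = 37.45°.
True thickness = vertical thickness × cos δ = 22.1 × cos 37.45° = 17.5 m.

17.5 m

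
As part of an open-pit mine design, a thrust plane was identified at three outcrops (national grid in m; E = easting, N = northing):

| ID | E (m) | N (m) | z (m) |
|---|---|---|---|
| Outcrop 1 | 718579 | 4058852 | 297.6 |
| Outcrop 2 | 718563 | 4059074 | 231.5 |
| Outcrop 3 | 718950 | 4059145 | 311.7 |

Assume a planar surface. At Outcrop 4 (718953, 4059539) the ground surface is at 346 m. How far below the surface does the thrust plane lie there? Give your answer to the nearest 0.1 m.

143.5 m

Let the plane be z = a·E + b·N + c.
Outcrop 2−Outcrop 1: −16a + 222b = −66.1;  Outcrop 3−Outcrop 1: 371a + 293b = 14.1.
Solving gives a = 0.258443423, b = −0.279121195.
Then c = 297.6 − a·718579 − b·4058852 = 947497.20.
At (718953, 4059539): z_contact = 185808.67 − 1133103.38 + 947497.20 = 202.50 m.
Depth below ground = 346 − 202.50 = 143.5 m.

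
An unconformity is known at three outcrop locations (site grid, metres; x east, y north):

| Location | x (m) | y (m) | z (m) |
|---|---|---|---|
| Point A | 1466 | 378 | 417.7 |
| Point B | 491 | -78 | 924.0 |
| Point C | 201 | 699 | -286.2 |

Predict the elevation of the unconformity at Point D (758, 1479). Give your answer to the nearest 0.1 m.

Two edge vectors: Point A→Point B = (-975, -456, 506.3), Point A→Point C = (-1265, 321, -703.9).
Normal n = (Point A→Point B) × (Point A→Point C) = (158456.1, -1326772, -889815).
So ∂z/∂x = −n_x/n_z = 0.178078 and ∂z/∂y = −n_y/n_z = −1.491065.
Intercept c from Point A: 417.7 − 261.06 + 563.62 = 720.26.
At (758, 1479): z = 135.0 − 2205.3 + 720.26 = -1350.0 m.

-1350.0 m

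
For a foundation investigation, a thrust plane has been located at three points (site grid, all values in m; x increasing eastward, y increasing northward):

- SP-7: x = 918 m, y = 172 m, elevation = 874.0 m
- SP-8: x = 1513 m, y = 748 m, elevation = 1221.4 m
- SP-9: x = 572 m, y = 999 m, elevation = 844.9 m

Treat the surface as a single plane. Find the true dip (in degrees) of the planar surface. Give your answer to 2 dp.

24.91°

Two edge vectors: SP-7→SP-8 = (595, 576, 347.4), SP-7→SP-9 = (-346, 827, -29.1).
Normal n = (SP-7→SP-8) × (SP-7→SP-9) = (-304061.4, -102885.9, 691361).
So ∂z/∂x = −n_x/n_z = 0.43980 and ∂z/∂y = −n_y/n_z = 0.14882.
Gradient magnitude |∇z| = √(a² + b²) = √(0.19343 + 0.02215) = 0.46430.
True dip = arctan(0.46430) = 24.91°, dipping toward WSW (azimuth ≈ 251°).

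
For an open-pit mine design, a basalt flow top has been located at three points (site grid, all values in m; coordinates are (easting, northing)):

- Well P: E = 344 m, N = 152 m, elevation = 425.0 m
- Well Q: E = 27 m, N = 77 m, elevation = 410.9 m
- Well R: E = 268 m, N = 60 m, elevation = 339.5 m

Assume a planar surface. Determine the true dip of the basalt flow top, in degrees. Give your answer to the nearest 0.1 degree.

48.5°

Let the plane be z = a·E + b·N + c.
Well Q−Well P: −317a − 75b = −14.1;  Well R−Well P: −76a − 92b = −85.5.
Solving gives a = −0.21801, b = 1.10944.
Gradient magnitude |∇z| = √(a² + b²) = √(0.04753 + 1.23086) = 1.13066.
True dip = arctan(1.13066) = 48.5°, dipping toward S (azimuth ≈ 169°).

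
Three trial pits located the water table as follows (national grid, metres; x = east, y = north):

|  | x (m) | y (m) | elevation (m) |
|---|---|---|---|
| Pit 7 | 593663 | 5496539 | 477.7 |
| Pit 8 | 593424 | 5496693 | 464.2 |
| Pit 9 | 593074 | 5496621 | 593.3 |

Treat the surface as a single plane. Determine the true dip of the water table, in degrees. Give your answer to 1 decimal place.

29.5°

Two edge vectors: Pit 7→Pit 8 = (-239, 154, -13.5), Pit 7→Pit 9 = (-589, 82, 115.6).
Normal n = (Pit 7→Pit 8) × (Pit 7→Pit 9) = (18909.4, 35579.9, 71108).
So ∂z/∂x = −n_x/n_z = −0.26593 and ∂z/∂y = −n_y/n_z = −0.50036.
Gradient magnitude |∇z| = √(a² + b²) = √(0.07072 + 0.25036) = 0.56664.
True dip = arctan(0.56664) = 29.5°, dipping toward NNE (azimuth ≈ 028°).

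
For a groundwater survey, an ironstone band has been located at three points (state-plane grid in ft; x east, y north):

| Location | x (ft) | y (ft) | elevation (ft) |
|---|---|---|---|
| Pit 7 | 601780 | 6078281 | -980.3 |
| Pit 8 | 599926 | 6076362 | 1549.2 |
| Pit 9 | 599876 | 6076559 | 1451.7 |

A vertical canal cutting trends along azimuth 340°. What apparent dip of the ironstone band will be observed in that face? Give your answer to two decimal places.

21.56°

Two edge vectors: Pit 7→Pit 8 = (-1854, -1919, 2529.5), Pit 7→Pit 9 = (-1904, -1722, 2432).
Normal n = (Pit 7→Pit 8) × (Pit 7→Pit 9) = (-311209, -307240, -461188).
So ∂z/∂x = −n_x/n_z = −0.67480 and ∂z/∂y = −n_y/n_z = −0.66619.
Unit vector along 340° is (sin 340°, cos 340°) = (-0.3420, 0.9397).
Slope in that direction = a·(-0.3420) + b·(0.9397) = −0.39522.
Apparent dip = arctan|0.39522| = 21.56° (true dip is 43.5°, so apparent ≤ true as expected).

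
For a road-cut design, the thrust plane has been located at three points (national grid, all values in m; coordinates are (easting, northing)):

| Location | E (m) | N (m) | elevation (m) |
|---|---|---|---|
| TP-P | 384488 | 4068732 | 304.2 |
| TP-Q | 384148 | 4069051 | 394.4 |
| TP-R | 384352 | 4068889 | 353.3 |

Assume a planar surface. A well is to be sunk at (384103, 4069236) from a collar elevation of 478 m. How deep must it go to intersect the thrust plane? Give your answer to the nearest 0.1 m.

8.4 m

Two edge vectors: TP-P→TP-Q = (-340, 319, 90.2), TP-P→TP-R = (-136, 157, 49.1).
Normal n = (TP-P→TP-Q) × (TP-P→TP-R) = (1501.5, 4426.8, -9996).
So ∂z/∂E = −n_x/n_z = 0.150210084 and ∂z/∂N = −n_y/n_z = 0.442857143.
Intercept c from TP-P: 304.2 − 57753.97 − 1801867.03 = −1859316.80.
At (384103, 4069236): z_contact = 57696.14 + 1802090.23 − 1859316.80 = 469.57 m.
Depth below ground = 478 − 469.57 = 8.4 m.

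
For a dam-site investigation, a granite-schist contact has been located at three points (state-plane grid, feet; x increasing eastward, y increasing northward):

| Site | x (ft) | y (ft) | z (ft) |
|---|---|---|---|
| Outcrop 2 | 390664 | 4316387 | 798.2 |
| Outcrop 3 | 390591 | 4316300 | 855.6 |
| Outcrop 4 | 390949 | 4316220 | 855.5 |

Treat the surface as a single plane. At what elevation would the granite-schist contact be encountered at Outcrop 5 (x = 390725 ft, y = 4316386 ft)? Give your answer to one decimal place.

791.2 ft

Let the plane be z = a·x + b·y + c.
Outcrop 3−Outcrop 2: −73a − 87b = 57.4;  Outcrop 4−Outcrop 2: 285a − 167b = 57.3.
Solving gives a = −0.124390310, b = −0.555396637.
Then c = 798.2 − a·390664 − b·4316387 = 2446699.84.
At (390725, 4316386): z = −48602.4 − 2397306.3 + 2446699.84 = 791.2 ft.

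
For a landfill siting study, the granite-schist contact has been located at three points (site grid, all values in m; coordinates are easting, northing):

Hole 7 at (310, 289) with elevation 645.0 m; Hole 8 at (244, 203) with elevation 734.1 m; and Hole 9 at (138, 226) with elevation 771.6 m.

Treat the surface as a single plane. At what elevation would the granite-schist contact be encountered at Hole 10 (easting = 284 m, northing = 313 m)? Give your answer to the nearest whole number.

642 m

Two edge vectors: Hole 7→Hole 8 = (-66, -86, 89.1), Hole 7→Hole 9 = (-172, -63, 126.6).
Normal n = (Hole 7→Hole 8) × (Hole 7→Hole 9) = (-5274.3, -6969.6, -10634).
So ∂z/∂easting = −n_x/n_z = −0.49598 and ∂z/∂northing = −n_y/n_z = −0.65541.
Intercept c from Hole 7: 645 + 153.76 + 189.41 = 988.17.
At (284, 313): z = −140.9 − 205.1 + 988.17 = 642.2 m.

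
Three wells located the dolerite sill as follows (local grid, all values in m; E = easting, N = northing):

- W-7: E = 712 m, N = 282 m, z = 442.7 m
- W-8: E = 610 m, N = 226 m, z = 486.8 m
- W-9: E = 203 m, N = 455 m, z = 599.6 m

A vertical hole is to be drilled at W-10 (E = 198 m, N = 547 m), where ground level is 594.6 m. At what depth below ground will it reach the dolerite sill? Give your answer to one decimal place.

Two edge vectors: W-7→W-8 = (-102, -56, 44.1), W-7→W-9 = (-509, 173, 156.9).
Normal n = (W-7→W-8) × (W-7→W-9) = (-16415.7, -6443.1, -46150).
So ∂z/∂E = −n_x/n_z = −0.35570 and ∂z/∂N = −n_y/n_z = −0.13961.
Intercept c from W-7: 442.7 + 253.26 + 39.37 = 735.33.
At (198, 547): z_contact = −70.43 − 76.37 + 735.33 = 588.53 m.
Depth below ground = 594.6 − 588.53 = 6.1 m.

6.1 m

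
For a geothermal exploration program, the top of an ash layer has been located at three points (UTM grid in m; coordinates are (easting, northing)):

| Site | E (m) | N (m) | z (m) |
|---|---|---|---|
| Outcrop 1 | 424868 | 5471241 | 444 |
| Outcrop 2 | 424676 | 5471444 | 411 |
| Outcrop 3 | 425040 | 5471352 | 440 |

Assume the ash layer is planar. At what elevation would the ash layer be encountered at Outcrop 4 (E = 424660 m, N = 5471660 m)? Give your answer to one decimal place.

385.4 m

Let the plane be z = a·E + b·N + c.
Outcrop 2−Outcrop 1: −192a + 203b = −33;  Outcrop 3−Outcrop 1: 172a + 111b = −4.
Solving gives a = 0.050704275, b = −0.114604823.
Then c = 444 − a·424868 − b·5471241 = 605931.98.
At (424660, 5471660): z = 21532.1 − 627078.6 + 605931.98 = 385.4 m.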